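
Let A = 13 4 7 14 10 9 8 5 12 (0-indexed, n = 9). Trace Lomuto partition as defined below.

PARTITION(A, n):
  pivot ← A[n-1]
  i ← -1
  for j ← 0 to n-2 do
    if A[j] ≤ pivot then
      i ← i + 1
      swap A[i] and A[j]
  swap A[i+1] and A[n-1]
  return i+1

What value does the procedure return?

6

pivot=12, i=-1
j=0: 13>12, skip
j=1: 4≤12, i=0, swap(0,1) ⇒ 4 13 7 14 10 9 8 5 12
j=2: 7≤12, i=1, swap(1,2) ⇒ 4 7 13 14 10 9 8 5 12
j=3: 14>12, skip
j=4: 10≤12, i=2, swap(2,4) ⇒ 4 7 10 14 13 9 8 5 12
j=5: 9≤12, i=3, swap(3,5) ⇒ 4 7 10 9 13 14 8 5 12
j=6: 8≤12, i=4, swap(4,6) ⇒ 4 7 10 9 8 14 13 5 12
j=7: 5≤12, i=5, swap(5,7) ⇒ 4 7 10 9 8 5 13 14 12
swap(6,8) ⇒ 4 7 10 9 8 5 12 14 13; return 6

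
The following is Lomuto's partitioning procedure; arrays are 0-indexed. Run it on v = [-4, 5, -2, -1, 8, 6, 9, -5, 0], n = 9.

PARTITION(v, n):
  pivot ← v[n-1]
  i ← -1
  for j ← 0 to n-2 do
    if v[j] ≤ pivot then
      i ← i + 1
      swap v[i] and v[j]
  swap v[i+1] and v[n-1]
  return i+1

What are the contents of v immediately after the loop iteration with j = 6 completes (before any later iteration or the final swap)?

pivot = v[8] = 0; i = -1
j=0: v[0]=-4 ≤ 0 → i=0, swap v[0],v[0] (no change) → [-4, 5, -2, -1, 8, 6, 9, -5, 0]
j=1: v[1]=5 > 0 → no swap
j=2: v[2]=-2 ≤ 0 → i=1, swap v[1],v[2] → [-4, -2, 5, -1, 8, 6, 9, -5, 0]
j=3: v[3]=-1 ≤ 0 → i=2, swap v[2],v[3] → [-4, -2, -1, 5, 8, 6, 9, -5, 0]
j=4: v[4]=8 > 0 → no swap
j=5: v[5]=6 > 0 → no swap
j=6: v[6]=9 > 0 → no swap
(after j=6) v = [-4, -2, -1, 5, 8, 6, 9, -5, 0]

[-4, -2, -1, 5, 8, 6, 9, -5, 0]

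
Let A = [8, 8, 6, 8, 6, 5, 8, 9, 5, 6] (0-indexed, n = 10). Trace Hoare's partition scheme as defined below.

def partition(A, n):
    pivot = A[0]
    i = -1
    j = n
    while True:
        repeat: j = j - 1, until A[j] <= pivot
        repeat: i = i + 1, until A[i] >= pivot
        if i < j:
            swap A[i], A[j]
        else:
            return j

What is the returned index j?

5

pivot=8
j stops at 9 (6), i stops at 0 (8); swap ⇒ [6, 8, 6, 8, 6, 5, 8, 9, 5, 8]
j stops at 8 (5), i stops at 1 (8); swap ⇒ [6, 5, 6, 8, 6, 5, 8, 9, 8, 8]
j stops at 6 (8), i stops at 3 (8); swap ⇒ [6, 5, 6, 8, 6, 5, 8, 9, 8, 8]
j stops at 5, i stops at 6; i≥j ⇒ return 5. A=[6, 5, 6, 8, 6, 5, 8, 9, 8, 8]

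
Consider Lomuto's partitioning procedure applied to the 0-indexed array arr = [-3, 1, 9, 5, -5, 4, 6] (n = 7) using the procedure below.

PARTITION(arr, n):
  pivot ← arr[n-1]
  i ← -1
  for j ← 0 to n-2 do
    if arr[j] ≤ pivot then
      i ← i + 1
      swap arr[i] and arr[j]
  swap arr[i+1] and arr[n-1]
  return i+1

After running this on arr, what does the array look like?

pivot = arr[6] = 6; i = -1
j=0: arr[0]=-3 ≤ 6 → i=0, swap arr[0],arr[0] (no change) → [-3, 1, 9, 5, -5, 4, 6]
j=1: arr[1]=1 ≤ 6 → i=1, swap arr[1],arr[1] (no change) → [-3, 1, 9, 5, -5, 4, 6]
j=2: arr[2]=9 > 6 → no swap
j=3: arr[3]=5 ≤ 6 → i=2, swap arr[2],arr[3] → [-3, 1, 5, 9, -5, 4, 6]
j=4: arr[4]=-5 ≤ 6 → i=3, swap arr[3],arr[4] → [-3, 1, 5, -5, 9, 4, 6]
j=5: arr[5]=4 ≤ 6 → i=4, swap arr[4],arr[5] → [-3, 1, 5, -5, 4, 9, 6]
final swap arr[5],arr[6] → [-3, 1, 5, -5, 4, 6, 9]; return 5

[-3, 1, 5, -5, 4, 6, 9]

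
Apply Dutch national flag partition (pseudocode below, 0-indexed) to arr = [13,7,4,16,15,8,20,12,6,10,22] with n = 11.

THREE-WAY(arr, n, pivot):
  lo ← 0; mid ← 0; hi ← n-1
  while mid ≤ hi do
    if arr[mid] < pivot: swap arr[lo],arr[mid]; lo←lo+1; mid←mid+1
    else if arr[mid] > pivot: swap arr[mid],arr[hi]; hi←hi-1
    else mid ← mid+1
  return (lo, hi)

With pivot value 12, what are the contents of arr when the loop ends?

lo=0 mid=0 hi=10
13>12: swap(0,10), hi=9 ⇒ [22,7,4,16,15,8,20,12,6,10,13]
22>12: swap(0,9), hi=8 ⇒ [10,7,4,16,15,8,20,12,6,22,13]
10<12: swap(0,0), lo=1 mid=1 ⇒ [10,7,4,16,15,8,20,12,6,22,13]
7<12: swap(1,1), lo=2 mid=2 ⇒ [10,7,4,16,15,8,20,12,6,22,13]
4<12: swap(2,2), lo=3 mid=3 ⇒ [10,7,4,16,15,8,20,12,6,22,13]
16>12: swap(3,8), hi=7 ⇒ [10,7,4,6,15,8,20,12,16,22,13]
6<12: swap(3,3), lo=4 mid=4 ⇒ [10,7,4,6,15,8,20,12,16,22,13]
15>12: swap(4,7), hi=6 ⇒ [10,7,4,6,12,8,20,15,16,22,13]
12=12: mid=5
8<12: swap(4,5), lo=5 mid=6 ⇒ [10,7,4,6,8,12,20,15,16,22,13]
20>12: swap(6,6), hi=5 ⇒ [10,7,4,6,8,12,20,15,16,22,13]
done. lo=5 hi=5; arr=[10,7,4,6,8,12,20,15,16,22,13]

[10,7,4,6,8,12,20,15,16,22,13]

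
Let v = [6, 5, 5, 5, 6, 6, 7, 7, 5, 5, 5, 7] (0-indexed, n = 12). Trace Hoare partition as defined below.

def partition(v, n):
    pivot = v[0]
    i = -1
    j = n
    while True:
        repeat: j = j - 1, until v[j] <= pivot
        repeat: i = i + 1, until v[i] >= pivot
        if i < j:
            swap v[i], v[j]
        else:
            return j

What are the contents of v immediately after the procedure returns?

[5, 5, 5, 5, 5, 5, 7, 7, 6, 6, 6, 7]

pivot=6
j stops at 10 (5), i stops at 0 (6); swap ⇒ [5, 5, 5, 5, 6, 6, 7, 7, 5, 5, 6, 7]
j stops at 9 (5), i stops at 4 (6); swap ⇒ [5, 5, 5, 5, 5, 6, 7, 7, 5, 6, 6, 7]
j stops at 8 (5), i stops at 5 (6); swap ⇒ [5, 5, 5, 5, 5, 5, 7, 7, 6, 6, 6, 7]
j stops at 5, i stops at 6; i≥j ⇒ return 5. v=[5, 5, 5, 5, 5, 5, 7, 7, 6, 6, 6, 7]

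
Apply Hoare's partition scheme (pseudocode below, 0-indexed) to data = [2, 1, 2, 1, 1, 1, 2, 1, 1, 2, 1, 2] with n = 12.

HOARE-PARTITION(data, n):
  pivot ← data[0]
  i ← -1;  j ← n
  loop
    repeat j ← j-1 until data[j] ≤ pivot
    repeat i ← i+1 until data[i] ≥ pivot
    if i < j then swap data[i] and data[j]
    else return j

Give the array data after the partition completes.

pivot = data[0] = 2; i = -1, j = 12
j→11 (data[11]=2≤2), i→0 (data[0]=2≥2); i<j, swap → [2, 1, 2, 1, 1, 1, 2, 1, 1, 2, 1, 2]
j→10 (data[10]=1≤2), i→2 (data[2]=2≥2); i<j, swap → [2, 1, 1, 1, 1, 1, 2, 1, 1, 2, 2, 2]
j→9 (data[9]=2≤2), i→6 (data[6]=2≥2); i<j, swap → [2, 1, 1, 1, 1, 1, 2, 1, 1, 2, 2, 2]
j→8, i→9; i≥j, return j=8. data = [2, 1, 1, 1, 1, 1, 2, 1, 1, 2, 2, 2]

[2, 1, 1, 1, 1, 1, 2, 1, 1, 2, 2, 2]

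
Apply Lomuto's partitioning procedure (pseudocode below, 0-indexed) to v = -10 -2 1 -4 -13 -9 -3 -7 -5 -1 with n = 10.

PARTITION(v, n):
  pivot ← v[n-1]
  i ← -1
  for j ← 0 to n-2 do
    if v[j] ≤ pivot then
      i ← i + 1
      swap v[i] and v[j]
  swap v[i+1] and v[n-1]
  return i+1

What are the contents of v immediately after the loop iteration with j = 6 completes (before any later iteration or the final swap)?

pivot=-1, i=-1
j=0: -10≤-1, i=0, swap(0,0) ⇒ -10 -2 1 -4 -13 -9 -3 -7 -5 -1
j=1: -2≤-1, i=1, swap(1,1) ⇒ -10 -2 1 -4 -13 -9 -3 -7 -5 -1
j=2: 1>-1, skip
j=3: -4≤-1, i=2, swap(2,3) ⇒ -10 -2 -4 1 -13 -9 -3 -7 -5 -1
j=4: -13≤-1, i=3, swap(3,4) ⇒ -10 -2 -4 -13 1 -9 -3 -7 -5 -1
j=5: -9≤-1, i=4, swap(4,5) ⇒ -10 -2 -4 -13 -9 1 -3 -7 -5 -1
j=6: -3≤-1, i=5, swap(5,6) ⇒ -10 -2 -4 -13 -9 -3 1 -7 -5 -1
(after j=6) v = -10 -2 -4 -13 -9 -3 1 -7 -5 -1

-10 -2 -4 -13 -9 -3 1 -7 -5 -1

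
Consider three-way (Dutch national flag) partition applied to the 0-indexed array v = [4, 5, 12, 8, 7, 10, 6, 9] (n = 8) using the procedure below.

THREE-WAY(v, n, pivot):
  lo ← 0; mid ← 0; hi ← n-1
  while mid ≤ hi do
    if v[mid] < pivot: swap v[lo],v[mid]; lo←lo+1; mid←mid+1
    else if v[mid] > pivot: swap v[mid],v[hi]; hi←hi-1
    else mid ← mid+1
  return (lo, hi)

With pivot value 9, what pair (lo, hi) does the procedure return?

(5, 5)

lo=0 mid=0 hi=7
4<9: swap(0,0), lo=1 mid=1 ⇒ [4, 5, 12, 8, 7, 10, 6, 9]
5<9: swap(1,1), lo=2 mid=2 ⇒ [4, 5, 12, 8, 7, 10, 6, 9]
12>9: swap(2,7), hi=6 ⇒ [4, 5, 9, 8, 7, 10, 6, 12]
9=9: mid=3
8<9: swap(2,3), lo=3 mid=4 ⇒ [4, 5, 8, 9, 7, 10, 6, 12]
7<9: swap(3,4), lo=4 mid=5 ⇒ [4, 5, 8, 7, 9, 10, 6, 12]
10>9: swap(5,6), hi=5 ⇒ [4, 5, 8, 7, 9, 6, 10, 12]
6<9: swap(4,5), lo=5 mid=6 ⇒ [4, 5, 8, 7, 6, 9, 10, 12]
done. lo=5 hi=5; v=[4, 5, 8, 7, 6, 9, 10, 12]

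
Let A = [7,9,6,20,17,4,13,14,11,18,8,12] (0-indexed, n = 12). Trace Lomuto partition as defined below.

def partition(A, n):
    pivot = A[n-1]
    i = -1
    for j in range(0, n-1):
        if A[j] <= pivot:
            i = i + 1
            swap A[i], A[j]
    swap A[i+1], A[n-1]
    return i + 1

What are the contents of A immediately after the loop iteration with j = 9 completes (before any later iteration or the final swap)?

[7,9,6,4,11,20,13,14,17,18,8,12]

pivot = A[11] = 12; i = -1
j=0: A[0]=7 ≤ 12 → i=0, swap A[0],A[0] (no change) → [7,9,6,20,17,4,13,14,11,18,8,12]
j=1: A[1]=9 ≤ 12 → i=1, swap A[1],A[1] (no change) → [7,9,6,20,17,4,13,14,11,18,8,12]
j=2: A[2]=6 ≤ 12 → i=2, swap A[2],A[2] (no change) → [7,9,6,20,17,4,13,14,11,18,8,12]
j=3: A[3]=20 > 12 → no swap
j=4: A[4]=17 > 12 → no swap
j=5: A[5]=4 ≤ 12 → i=3, swap A[3],A[5] → [7,9,6,4,17,20,13,14,11,18,8,12]
j=6: A[6]=13 > 12 → no swap
j=7: A[7]=14 > 12 → no swap
j=8: A[8]=11 ≤ 12 → i=4, swap A[4],A[8] → [7,9,6,4,11,20,13,14,17,18,8,12]
j=9: A[9]=18 > 12 → no swap
(after j=9) A = [7,9,6,4,11,20,13,14,17,18,8,12]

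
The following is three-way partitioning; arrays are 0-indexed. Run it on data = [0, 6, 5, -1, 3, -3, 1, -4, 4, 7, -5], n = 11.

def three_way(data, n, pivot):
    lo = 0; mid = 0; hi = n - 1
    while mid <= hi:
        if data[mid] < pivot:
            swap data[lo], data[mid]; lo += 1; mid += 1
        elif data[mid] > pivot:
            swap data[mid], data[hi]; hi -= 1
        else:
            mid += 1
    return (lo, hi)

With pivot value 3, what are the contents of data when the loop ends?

pivot = 3; lo=0, mid=0, hi=10
data[mid]=0<3: swap data[0],data[0]; lo=1,mid=1 → [0, 6, 5, -1, 3, -3, 1, -4, 4, 7, -5]
data[mid]=6>3: swap data[1],data[10]; hi=9 → [0, -5, 5, -1, 3, -3, 1, -4, 4, 7, 6]
data[mid]=-5<3: swap data[1],data[1]; lo=2,mid=2 → [0, -5, 5, -1, 3, -3, 1, -4, 4, 7, 6]
data[mid]=5>3: swap data[2],data[9]; hi=8 → [0, -5, 7, -1, 3, -3, 1, -4, 4, 5, 6]
data[mid]=7>3: swap data[2],data[8]; hi=7 → [0, -5, 4, -1, 3, -3, 1, -4, 7, 5, 6]
data[mid]=4>3: swap data[2],data[7]; hi=6 → [0, -5, -4, -1, 3, -3, 1, 4, 7, 5, 6]
data[mid]=-4<3: swap data[2],data[2]; lo=3,mid=3 → [0, -5, -4, -1, 3, -3, 1, 4, 7, 5, 6]
data[mid]=-1<3: swap data[3],data[3]; lo=4,mid=4 → [0, -5, -4, -1, 3, -3, 1, 4, 7, 5, 6]
data[mid]=3=3: mid=5
data[mid]=-3<3: swap data[4],data[5]; lo=5,mid=6 → [0, -5, -4, -1, -3, 3, 1, 4, 7, 5, 6]
data[mid]=1<3: swap data[5],data[6]; lo=6,mid=7 → [0, -5, -4, -1, -3, 1, 3, 4, 7, 5, 6]
end: lo=6, hi=6; data = [0, -5, -4, -1, -3, 1, 3, 4, 7, 5, 6]

[0, -5, -4, -1, -3, 1, 3, 4, 7, 5, 6]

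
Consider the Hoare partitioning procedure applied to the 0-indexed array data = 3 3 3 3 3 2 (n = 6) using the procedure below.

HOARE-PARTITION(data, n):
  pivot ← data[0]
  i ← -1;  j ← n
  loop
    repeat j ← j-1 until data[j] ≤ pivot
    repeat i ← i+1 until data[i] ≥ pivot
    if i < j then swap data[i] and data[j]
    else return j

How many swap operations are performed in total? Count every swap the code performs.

3

pivot=3
j stops at 5 (2), i stops at 0 (3); swap ⇒ 2 3 3 3 3 3
j stops at 4 (3), i stops at 1 (3); swap ⇒ 2 3 3 3 3 3
j stops at 3 (3), i stops at 2 (3); swap ⇒ 2 3 3 3 3 3
j stops at 2, i stops at 3; i≥j ⇒ return 2. data=2 3 3 3 3 3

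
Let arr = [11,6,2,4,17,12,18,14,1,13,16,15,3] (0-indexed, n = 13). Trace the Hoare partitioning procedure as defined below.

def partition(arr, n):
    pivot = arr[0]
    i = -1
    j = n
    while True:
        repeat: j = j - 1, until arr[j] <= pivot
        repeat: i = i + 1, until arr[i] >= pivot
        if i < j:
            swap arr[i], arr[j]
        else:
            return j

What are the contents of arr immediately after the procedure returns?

pivot=11
j stops at 12 (3), i stops at 0 (11); swap ⇒ [3,6,2,4,17,12,18,14,1,13,16,15,11]
j stops at 8 (1), i stops at 4 (17); swap ⇒ [3,6,2,4,1,12,18,14,17,13,16,15,11]
j stops at 4, i stops at 5; i≥j ⇒ return 4. arr=[3,6,2,4,1,12,18,14,17,13,16,15,11]

[3,6,2,4,1,12,18,14,17,13,16,15,11]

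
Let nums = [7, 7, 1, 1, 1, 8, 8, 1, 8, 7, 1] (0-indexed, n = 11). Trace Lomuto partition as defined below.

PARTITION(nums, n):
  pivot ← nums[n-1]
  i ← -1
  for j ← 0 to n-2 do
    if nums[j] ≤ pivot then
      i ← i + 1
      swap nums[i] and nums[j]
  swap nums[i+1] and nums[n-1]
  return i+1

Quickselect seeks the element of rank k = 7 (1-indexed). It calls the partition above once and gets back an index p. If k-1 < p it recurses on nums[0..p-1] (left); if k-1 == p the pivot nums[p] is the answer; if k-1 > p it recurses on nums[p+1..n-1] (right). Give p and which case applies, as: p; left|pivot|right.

pivot = nums[10] = 1; i = -1
j=0: nums[0]=7 > 1 → no swap
j=1: nums[1]=7 > 1 → no swap
j=2: nums[2]=1 ≤ 1 → i=0, swap nums[0],nums[2] → [1, 7, 7, 1, 1, 8, 8, 1, 8, 7, 1]
j=3: nums[3]=1 ≤ 1 → i=1, swap nums[1],nums[3] → [1, 1, 7, 7, 1, 8, 8, 1, 8, 7, 1]
j=4: nums[4]=1 ≤ 1 → i=2, swap nums[2],nums[4] → [1, 1, 1, 7, 7, 8, 8, 1, 8, 7, 1]
j=5: nums[5]=8 > 1 → no swap
j=6: nums[6]=8 > 1 → no swap
j=7: nums[7]=1 ≤ 1 → i=3, swap nums[3],nums[7] → [1, 1, 1, 1, 7, 8, 8, 7, 8, 7, 1]
j=8: nums[8]=8 > 1 → no swap
j=9: nums[9]=7 > 1 → no swap
final swap nums[4],nums[10] → [1, 1, 1, 1, 1, 8, 8, 7, 8, 7, 7]; return 4
p = 4; k-1 = 6 > 4 ⇒ right

4; right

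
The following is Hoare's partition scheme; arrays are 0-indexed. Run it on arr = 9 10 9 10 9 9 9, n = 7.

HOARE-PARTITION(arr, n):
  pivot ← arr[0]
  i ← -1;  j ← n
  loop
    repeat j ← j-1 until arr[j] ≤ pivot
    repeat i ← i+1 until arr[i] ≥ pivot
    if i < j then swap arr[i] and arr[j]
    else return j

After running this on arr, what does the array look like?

9 9 9 10 9 10 9

pivot = arr[0] = 9; i = -1, j = 7
j→6 (arr[6]=9≤9), i→0 (arr[0]=9≥9); i<j, swap → 9 10 9 10 9 9 9
j→5 (arr[5]=9≤9), i→1 (arr[1]=10≥9); i<j, swap → 9 9 9 10 9 10 9
j→4 (arr[4]=9≤9), i→2 (arr[2]=9≥9); i<j, swap → 9 9 9 10 9 10 9
j→2, i→3; i≥j, return j=2. arr = 9 9 9 10 9 10 9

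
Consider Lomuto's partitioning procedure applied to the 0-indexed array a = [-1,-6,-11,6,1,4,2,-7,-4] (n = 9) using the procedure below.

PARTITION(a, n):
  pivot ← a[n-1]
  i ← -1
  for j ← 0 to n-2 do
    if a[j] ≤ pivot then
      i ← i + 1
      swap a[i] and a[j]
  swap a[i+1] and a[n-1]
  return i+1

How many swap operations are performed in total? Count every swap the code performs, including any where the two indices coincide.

4

pivot=-4, i=-1
j=0: -1>-4, skip
j=1: -6≤-4, i=0, swap(0,1) ⇒ [-6,-1,-11,6,1,4,2,-7,-4]
j=2: -11≤-4, i=1, swap(1,2) ⇒ [-6,-11,-1,6,1,4,2,-7,-4]
j=3: 6>-4, skip
j=4: 1>-4, skip
j=5: 4>-4, skip
j=6: 2>-4, skip
j=7: -7≤-4, i=2, swap(2,7) ⇒ [-6,-11,-7,6,1,4,2,-1,-4]
swap(3,8) ⇒ [-6,-11,-7,-4,1,4,2,-1,6]; return 3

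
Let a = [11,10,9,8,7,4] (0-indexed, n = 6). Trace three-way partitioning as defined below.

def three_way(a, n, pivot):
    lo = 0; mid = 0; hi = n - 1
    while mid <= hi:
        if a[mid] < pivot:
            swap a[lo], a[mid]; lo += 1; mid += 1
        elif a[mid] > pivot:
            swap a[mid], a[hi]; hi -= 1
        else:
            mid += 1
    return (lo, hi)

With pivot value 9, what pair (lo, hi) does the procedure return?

(3, 3)

lo=0 mid=0 hi=5
11>9: swap(0,5), hi=4 ⇒ [4,10,9,8,7,11]
4<9: swap(0,0), lo=1 mid=1 ⇒ [4,10,9,8,7,11]
10>9: swap(1,4), hi=3 ⇒ [4,7,9,8,10,11]
7<9: swap(1,1), lo=2 mid=2 ⇒ [4,7,9,8,10,11]
9=9: mid=3
8<9: swap(2,3), lo=3 mid=4 ⇒ [4,7,8,9,10,11]
done. lo=3 hi=3; a=[4,7,8,9,10,11]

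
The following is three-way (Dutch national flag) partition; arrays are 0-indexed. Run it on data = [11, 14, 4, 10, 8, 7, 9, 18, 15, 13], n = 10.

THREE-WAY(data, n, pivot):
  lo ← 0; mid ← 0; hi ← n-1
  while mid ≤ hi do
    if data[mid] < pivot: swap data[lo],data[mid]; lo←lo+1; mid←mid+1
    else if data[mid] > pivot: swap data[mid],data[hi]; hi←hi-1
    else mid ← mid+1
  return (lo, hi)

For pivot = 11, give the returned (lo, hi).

pivot = 11; lo=0, mid=0, hi=9
data[mid]=11=11: mid=1
data[mid]=14>11: swap data[1],data[9]; hi=8 → [11, 13, 4, 10, 8, 7, 9, 18, 15, 14]
data[mid]=13>11: swap data[1],data[8]; hi=7 → [11, 15, 4, 10, 8, 7, 9, 18, 13, 14]
data[mid]=15>11: swap data[1],data[7]; hi=6 → [11, 18, 4, 10, 8, 7, 9, 15, 13, 14]
data[mid]=18>11: swap data[1],data[6]; hi=5 → [11, 9, 4, 10, 8, 7, 18, 15, 13, 14]
data[mid]=9<11: swap data[0],data[1]; lo=1,mid=2 → [9, 11, 4, 10, 8, 7, 18, 15, 13, 14]
data[mid]=4<11: swap data[1],data[2]; lo=2,mid=3 → [9, 4, 11, 10, 8, 7, 18, 15, 13, 14]
data[mid]=10<11: swap data[2],data[3]; lo=3,mid=4 → [9, 4, 10, 11, 8, 7, 18, 15, 13, 14]
data[mid]=8<11: swap data[3],data[4]; lo=4,mid=5 → [9, 4, 10, 8, 11, 7, 18, 15, 13, 14]
data[mid]=7<11: swap data[4],data[5]; lo=5,mid=6 → [9, 4, 10, 8, 7, 11, 18, 15, 13, 14]
end: lo=5, hi=5; data = [9, 4, 10, 8, 7, 11, 18, 15, 13, 14]

(5, 5)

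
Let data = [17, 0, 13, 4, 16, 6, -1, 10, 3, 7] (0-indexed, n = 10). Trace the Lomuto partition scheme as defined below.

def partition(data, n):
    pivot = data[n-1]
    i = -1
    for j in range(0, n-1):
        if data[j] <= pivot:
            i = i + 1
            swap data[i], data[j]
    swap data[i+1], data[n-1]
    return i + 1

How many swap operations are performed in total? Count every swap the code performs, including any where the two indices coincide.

6

pivot = data[9] = 7; i = -1
j=0: data[0]=17 > 7 → no swap
j=1: data[1]=0 ≤ 7 → i=0, swap data[0],data[1] → [0, 17, 13, 4, 16, 6, -1, 10, 3, 7]
j=2: data[2]=13 > 7 → no swap
j=3: data[3]=4 ≤ 7 → i=1, swap data[1],data[3] → [0, 4, 13, 17, 16, 6, -1, 10, 3, 7]
j=4: data[4]=16 > 7 → no swap
j=5: data[5]=6 ≤ 7 → i=2, swap data[2],data[5] → [0, 4, 6, 17, 16, 13, -1, 10, 3, 7]
j=6: data[6]=-1 ≤ 7 → i=3, swap data[3],data[6] → [0, 4, 6, -1, 16, 13, 17, 10, 3, 7]
j=7: data[7]=10 > 7 → no swap
j=8: data[8]=3 ≤ 7 → i=4, swap data[4],data[8] → [0, 4, 6, -1, 3, 13, 17, 10, 16, 7]
final swap data[5],data[9] → [0, 4, 6, -1, 3, 7, 17, 10, 16, 13]; return 5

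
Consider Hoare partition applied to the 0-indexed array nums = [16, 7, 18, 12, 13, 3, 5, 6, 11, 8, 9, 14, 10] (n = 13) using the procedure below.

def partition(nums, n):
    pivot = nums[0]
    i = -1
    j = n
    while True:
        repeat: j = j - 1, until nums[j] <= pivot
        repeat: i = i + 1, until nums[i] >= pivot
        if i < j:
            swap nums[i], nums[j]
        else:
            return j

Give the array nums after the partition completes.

[10, 7, 14, 12, 13, 3, 5, 6, 11, 8, 9, 18, 16]

pivot = nums[0] = 16; i = -1, j = 13
j→12 (nums[12]=10≤16), i→0 (nums[0]=16≥16); i<j, swap → [10, 7, 18, 12, 13, 3, 5, 6, 11, 8, 9, 14, 16]
j→11 (nums[11]=14≤16), i→2 (nums[2]=18≥16); i<j, swap → [10, 7, 14, 12, 13, 3, 5, 6, 11, 8, 9, 18, 16]
j→10, i→11; i≥j, return j=10. nums = [10, 7, 14, 12, 13, 3, 5, 6, 11, 8, 9, 18, 16]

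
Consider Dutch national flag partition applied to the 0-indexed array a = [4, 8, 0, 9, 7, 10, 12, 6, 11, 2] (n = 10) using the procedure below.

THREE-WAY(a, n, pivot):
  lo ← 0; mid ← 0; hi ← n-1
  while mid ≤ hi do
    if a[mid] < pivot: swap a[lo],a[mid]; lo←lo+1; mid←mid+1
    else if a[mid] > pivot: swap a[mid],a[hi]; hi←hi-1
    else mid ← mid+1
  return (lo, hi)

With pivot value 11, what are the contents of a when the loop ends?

lo=0 mid=0 hi=9
4<11: swap(0,0), lo=1 mid=1 ⇒ [4, 8, 0, 9, 7, 10, 12, 6, 11, 2]
8<11: swap(1,1), lo=2 mid=2 ⇒ [4, 8, 0, 9, 7, 10, 12, 6, 11, 2]
0<11: swap(2,2), lo=3 mid=3 ⇒ [4, 8, 0, 9, 7, 10, 12, 6, 11, 2]
9<11: swap(3,3), lo=4 mid=4 ⇒ [4, 8, 0, 9, 7, 10, 12, 6, 11, 2]
7<11: swap(4,4), lo=5 mid=5 ⇒ [4, 8, 0, 9, 7, 10, 12, 6, 11, 2]
10<11: swap(5,5), lo=6 mid=6 ⇒ [4, 8, 0, 9, 7, 10, 12, 6, 11, 2]
12>11: swap(6,9), hi=8 ⇒ [4, 8, 0, 9, 7, 10, 2, 6, 11, 12]
2<11: swap(6,6), lo=7 mid=7 ⇒ [4, 8, 0, 9, 7, 10, 2, 6, 11, 12]
6<11: swap(7,7), lo=8 mid=8 ⇒ [4, 8, 0, 9, 7, 10, 2, 6, 11, 12]
11=11: mid=9
done. lo=8 hi=8; a=[4, 8, 0, 9, 7, 10, 2, 6, 11, 12]

[4, 8, 0, 9, 7, 10, 2, 6, 11, 12]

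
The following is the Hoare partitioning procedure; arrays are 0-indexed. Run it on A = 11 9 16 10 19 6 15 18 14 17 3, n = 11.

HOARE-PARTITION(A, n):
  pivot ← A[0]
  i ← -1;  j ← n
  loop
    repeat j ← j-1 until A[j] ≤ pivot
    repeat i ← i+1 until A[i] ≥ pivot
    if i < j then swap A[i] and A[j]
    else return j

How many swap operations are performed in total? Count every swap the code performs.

2

pivot=11
j stops at 10 (3), i stops at 0 (11); swap ⇒ 3 9 16 10 19 6 15 18 14 17 11
j stops at 5 (6), i stops at 2 (16); swap ⇒ 3 9 6 10 19 16 15 18 14 17 11
j stops at 3, i stops at 4; i≥j ⇒ return 3. A=3 9 6 10 19 16 15 18 14 17 11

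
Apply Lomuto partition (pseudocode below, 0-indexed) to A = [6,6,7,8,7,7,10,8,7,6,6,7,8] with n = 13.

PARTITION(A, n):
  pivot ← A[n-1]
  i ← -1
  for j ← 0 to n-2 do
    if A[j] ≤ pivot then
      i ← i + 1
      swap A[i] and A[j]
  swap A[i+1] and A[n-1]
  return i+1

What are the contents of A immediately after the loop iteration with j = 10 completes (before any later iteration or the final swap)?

[6,6,7,8,7,7,8,7,6,6,10,7,8]

pivot = A[12] = 8; i = -1
j=0: A[0]=6 ≤ 8 → i=0, swap A[0],A[0] (no change) → [6,6,7,8,7,7,10,8,7,6,6,7,8]
j=1: A[1]=6 ≤ 8 → i=1, swap A[1],A[1] (no change) → [6,6,7,8,7,7,10,8,7,6,6,7,8]
j=2: A[2]=7 ≤ 8 → i=2, swap A[2],A[2] (no change) → [6,6,7,8,7,7,10,8,7,6,6,7,8]
j=3: A[3]=8 ≤ 8 → i=3, swap A[3],A[3] (no change) → [6,6,7,8,7,7,10,8,7,6,6,7,8]
j=4: A[4]=7 ≤ 8 → i=4, swap A[4],A[4] (no change) → [6,6,7,8,7,7,10,8,7,6,6,7,8]
j=5: A[5]=7 ≤ 8 → i=5, swap A[5],A[5] (no change) → [6,6,7,8,7,7,10,8,7,6,6,7,8]
j=6: A[6]=10 > 8 → no swap
j=7: A[7]=8 ≤ 8 → i=6, swap A[6],A[7] → [6,6,7,8,7,7,8,10,7,6,6,7,8]
j=8: A[8]=7 ≤ 8 → i=7, swap A[7],A[8] → [6,6,7,8,7,7,8,7,10,6,6,7,8]
j=9: A[9]=6 ≤ 8 → i=8, swap A[8],A[9] → [6,6,7,8,7,7,8,7,6,10,6,7,8]
j=10: A[10]=6 ≤ 8 → i=9, swap A[9],A[10] → [6,6,7,8,7,7,8,7,6,6,10,7,8]
(after j=10) A = [6,6,7,8,7,7,8,7,6,6,10,7,8]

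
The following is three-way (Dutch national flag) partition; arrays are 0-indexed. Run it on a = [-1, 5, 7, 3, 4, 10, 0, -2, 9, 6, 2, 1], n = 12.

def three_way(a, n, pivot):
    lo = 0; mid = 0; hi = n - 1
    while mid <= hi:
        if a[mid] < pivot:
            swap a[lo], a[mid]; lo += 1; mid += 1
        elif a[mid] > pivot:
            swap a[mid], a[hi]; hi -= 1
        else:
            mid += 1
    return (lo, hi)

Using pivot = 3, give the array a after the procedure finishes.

[-1, 1, 2, -2, 0, 3, 10, 9, 6, 4, 7, 5]

pivot = 3; lo=0, mid=0, hi=11
a[mid]=-1<3: swap a[0],a[0]; lo=1,mid=1 → [-1, 5, 7, 3, 4, 10, 0, -2, 9, 6, 2, 1]
a[mid]=5>3: swap a[1],a[11]; hi=10 → [-1, 1, 7, 3, 4, 10, 0, -2, 9, 6, 2, 5]
a[mid]=1<3: swap a[1],a[1]; lo=2,mid=2 → [-1, 1, 7, 3, 4, 10, 0, -2, 9, 6, 2, 5]
a[mid]=7>3: swap a[2],a[10]; hi=9 → [-1, 1, 2, 3, 4, 10, 0, -2, 9, 6, 7, 5]
a[mid]=2<3: swap a[2],a[2]; lo=3,mid=3 → [-1, 1, 2, 3, 4, 10, 0, -2, 9, 6, 7, 5]
a[mid]=3=3: mid=4
a[mid]=4>3: swap a[4],a[9]; hi=8 → [-1, 1, 2, 3, 6, 10, 0, -2, 9, 4, 7, 5]
a[mid]=6>3: swap a[4],a[8]; hi=7 → [-1, 1, 2, 3, 9, 10, 0, -2, 6, 4, 7, 5]
a[mid]=9>3: swap a[4],a[7]; hi=6 → [-1, 1, 2, 3, -2, 10, 0, 9, 6, 4, 7, 5]
a[mid]=-2<3: swap a[3],a[4]; lo=4,mid=5 → [-1, 1, 2, -2, 3, 10, 0, 9, 6, 4, 7, 5]
a[mid]=10>3: swap a[5],a[6]; hi=5 → [-1, 1, 2, -2, 3, 0, 10, 9, 6, 4, 7, 5]
a[mid]=0<3: swap a[4],a[5]; lo=5,mid=6 → [-1, 1, 2, -2, 0, 3, 10, 9, 6, 4, 7, 5]
end: lo=5, hi=5; a = [-1, 1, 2, -2, 0, 3, 10, 9, 6, 4, 7, 5]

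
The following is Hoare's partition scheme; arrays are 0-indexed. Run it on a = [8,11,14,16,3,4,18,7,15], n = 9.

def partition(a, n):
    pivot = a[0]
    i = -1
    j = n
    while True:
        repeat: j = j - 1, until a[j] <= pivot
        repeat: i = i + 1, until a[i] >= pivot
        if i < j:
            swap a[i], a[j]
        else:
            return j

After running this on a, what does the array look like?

pivot = a[0] = 8; i = -1, j = 9
j→7 (a[7]=7≤8), i→0 (a[0]=8≥8); i<j, swap → [7,11,14,16,3,4,18,8,15]
j→5 (a[5]=4≤8), i→1 (a[1]=11≥8); i<j, swap → [7,4,14,16,3,11,18,8,15]
j→4 (a[4]=3≤8), i→2 (a[2]=14≥8); i<j, swap → [7,4,3,16,14,11,18,8,15]
j→2, i→3; i≥j, return j=2. a = [7,4,3,16,14,11,18,8,15]

[7,4,3,16,14,11,18,8,15]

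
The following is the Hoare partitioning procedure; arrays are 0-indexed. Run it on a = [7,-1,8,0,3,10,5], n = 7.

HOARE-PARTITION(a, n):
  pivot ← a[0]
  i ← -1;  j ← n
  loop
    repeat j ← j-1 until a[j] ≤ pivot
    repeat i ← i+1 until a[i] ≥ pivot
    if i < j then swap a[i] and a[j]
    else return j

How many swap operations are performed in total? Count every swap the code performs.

2

pivot = a[0] = 7; i = -1, j = 7
j→6 (a[6]=5≤7), i→0 (a[0]=7≥7); i<j, swap → [5,-1,8,0,3,10,7]
j→4 (a[4]=3≤7), i→2 (a[2]=8≥7); i<j, swap → [5,-1,3,0,8,10,7]
j→3, i→4; i≥j, return j=3. a = [5,-1,3,0,8,10,7]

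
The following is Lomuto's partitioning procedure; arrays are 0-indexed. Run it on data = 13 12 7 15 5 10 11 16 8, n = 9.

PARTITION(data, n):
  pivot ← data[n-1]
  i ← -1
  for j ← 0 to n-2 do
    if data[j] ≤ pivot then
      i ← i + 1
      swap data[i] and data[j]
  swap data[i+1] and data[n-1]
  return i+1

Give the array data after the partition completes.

pivot = data[8] = 8; i = -1
j=0: data[0]=13 > 8 → no swap
j=1: data[1]=12 > 8 → no swap
j=2: data[2]=7 ≤ 8 → i=0, swap data[0],data[2] → 7 12 13 15 5 10 11 16 8
j=3: data[3]=15 > 8 → no swap
j=4: data[4]=5 ≤ 8 → i=1, swap data[1],data[4] → 7 5 13 15 12 10 11 16 8
j=5: data[5]=10 > 8 → no swap
j=6: data[6]=11 > 8 → no swap
j=7: data[7]=16 > 8 → no swap
final swap data[2],data[8] → 7 5 8 15 12 10 11 16 13; return 2

7 5 8 15 12 10 11 16 13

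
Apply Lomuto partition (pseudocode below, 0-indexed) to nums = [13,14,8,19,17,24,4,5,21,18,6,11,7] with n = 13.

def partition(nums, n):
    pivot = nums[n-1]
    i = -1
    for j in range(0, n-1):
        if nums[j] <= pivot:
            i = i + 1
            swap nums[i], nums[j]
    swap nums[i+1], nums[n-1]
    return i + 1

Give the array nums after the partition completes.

[4,5,6,7,17,24,13,14,21,18,8,11,19]

pivot = nums[12] = 7; i = -1
j=0: nums[0]=13 > 7 → no swap
j=1: nums[1]=14 > 7 → no swap
j=2: nums[2]=8 > 7 → no swap
j=3: nums[3]=19 > 7 → no swap
j=4: nums[4]=17 > 7 → no swap
j=5: nums[5]=24 > 7 → no swap
j=6: nums[6]=4 ≤ 7 → i=0, swap nums[0],nums[6] → [4,14,8,19,17,24,13,5,21,18,6,11,7]
j=7: nums[7]=5 ≤ 7 → i=1, swap nums[1],nums[7] → [4,5,8,19,17,24,13,14,21,18,6,11,7]
j=8: nums[8]=21 > 7 → no swap
j=9: nums[9]=18 > 7 → no swap
j=10: nums[10]=6 ≤ 7 → i=2, swap nums[2],nums[10] → [4,5,6,19,17,24,13,14,21,18,8,11,7]
j=11: nums[11]=11 > 7 → no swap
final swap nums[3],nums[12] → [4,5,6,7,17,24,13,14,21,18,8,11,19]; return 3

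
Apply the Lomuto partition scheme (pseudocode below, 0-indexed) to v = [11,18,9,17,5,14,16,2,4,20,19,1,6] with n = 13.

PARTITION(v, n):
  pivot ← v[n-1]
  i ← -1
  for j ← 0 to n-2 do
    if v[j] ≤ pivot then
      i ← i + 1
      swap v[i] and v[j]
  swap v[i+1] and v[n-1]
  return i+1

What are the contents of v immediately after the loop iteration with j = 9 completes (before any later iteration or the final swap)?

[5,2,4,17,11,14,16,18,9,20,19,1,6]

pivot=6, i=-1
j=0: 11>6, skip
j=1: 18>6, skip
j=2: 9>6, skip
j=3: 17>6, skip
j=4: 5≤6, i=0, swap(0,4) ⇒ [5,18,9,17,11,14,16,2,4,20,19,1,6]
j=5: 14>6, skip
j=6: 16>6, skip
j=7: 2≤6, i=1, swap(1,7) ⇒ [5,2,9,17,11,14,16,18,4,20,19,1,6]
j=8: 4≤6, i=2, swap(2,8) ⇒ [5,2,4,17,11,14,16,18,9,20,19,1,6]
j=9: 20>6, skip
(after j=9) v = [5,2,4,17,11,14,16,18,9,20,19,1,6]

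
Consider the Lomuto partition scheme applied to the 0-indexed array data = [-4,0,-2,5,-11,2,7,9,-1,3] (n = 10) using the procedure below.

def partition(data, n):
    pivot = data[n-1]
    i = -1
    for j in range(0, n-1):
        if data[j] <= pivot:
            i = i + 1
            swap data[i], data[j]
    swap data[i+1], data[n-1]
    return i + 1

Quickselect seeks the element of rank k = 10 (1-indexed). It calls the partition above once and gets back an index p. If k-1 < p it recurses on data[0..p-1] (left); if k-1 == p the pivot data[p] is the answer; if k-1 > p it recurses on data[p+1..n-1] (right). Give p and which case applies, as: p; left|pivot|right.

pivot = data[9] = 3; i = -1
j=0: data[0]=-4 ≤ 3 → i=0, swap data[0],data[0] (no change) → [-4,0,-2,5,-11,2,7,9,-1,3]
j=1: data[1]=0 ≤ 3 → i=1, swap data[1],data[1] (no change) → [-4,0,-2,5,-11,2,7,9,-1,3]
j=2: data[2]=-2 ≤ 3 → i=2, swap data[2],data[2] (no change) → [-4,0,-2,5,-11,2,7,9,-1,3]
j=3: data[3]=5 > 3 → no swap
j=4: data[4]=-11 ≤ 3 → i=3, swap data[3],data[4] → [-4,0,-2,-11,5,2,7,9,-1,3]
j=5: data[5]=2 ≤ 3 → i=4, swap data[4],data[5] → [-4,0,-2,-11,2,5,7,9,-1,3]
j=6: data[6]=7 > 3 → no swap
j=7: data[7]=9 > 3 → no swap
j=8: data[8]=-1 ≤ 3 → i=5, swap data[5],data[8] → [-4,0,-2,-11,2,-1,7,9,5,3]
final swap data[6],data[9] → [-4,0,-2,-11,2,-1,3,9,5,7]; return 6
p = 6; k-1 = 9 > 6 ⇒ right

6; right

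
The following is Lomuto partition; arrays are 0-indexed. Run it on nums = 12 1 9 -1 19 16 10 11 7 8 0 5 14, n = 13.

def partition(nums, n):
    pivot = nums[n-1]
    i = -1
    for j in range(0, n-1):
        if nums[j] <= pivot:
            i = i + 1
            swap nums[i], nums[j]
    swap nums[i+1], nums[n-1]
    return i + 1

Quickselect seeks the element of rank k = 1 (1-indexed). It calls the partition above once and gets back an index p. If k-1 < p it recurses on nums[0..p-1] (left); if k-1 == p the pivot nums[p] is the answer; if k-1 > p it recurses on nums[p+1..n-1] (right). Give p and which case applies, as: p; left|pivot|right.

10; left

pivot=14, i=-1
j=0: 12≤14, i=0, swap(0,0) ⇒ 12 1 9 -1 19 16 10 11 7 8 0 5 14
j=1: 1≤14, i=1, swap(1,1) ⇒ 12 1 9 -1 19 16 10 11 7 8 0 5 14
j=2: 9≤14, i=2, swap(2,2) ⇒ 12 1 9 -1 19 16 10 11 7 8 0 5 14
j=3: -1≤14, i=3, swap(3,3) ⇒ 12 1 9 -1 19 16 10 11 7 8 0 5 14
j=4: 19>14, skip
j=5: 16>14, skip
j=6: 10≤14, i=4, swap(4,6) ⇒ 12 1 9 -1 10 16 19 11 7 8 0 5 14
j=7: 11≤14, i=5, swap(5,7) ⇒ 12 1 9 -1 10 11 19 16 7 8 0 5 14
j=8: 7≤14, i=6, swap(6,8) ⇒ 12 1 9 -1 10 11 7 16 19 8 0 5 14
j=9: 8≤14, i=7, swap(7,9) ⇒ 12 1 9 -1 10 11 7 8 19 16 0 5 14
j=10: 0≤14, i=8, swap(8,10) ⇒ 12 1 9 -1 10 11 7 8 0 16 19 5 14
j=11: 5≤14, i=9, swap(9,11) ⇒ 12 1 9 -1 10 11 7 8 0 5 19 16 14
swap(10,12) ⇒ 12 1 9 -1 10 11 7 8 0 5 14 16 19; return 10
p = 10; k-1 = 0 < 10 ⇒ left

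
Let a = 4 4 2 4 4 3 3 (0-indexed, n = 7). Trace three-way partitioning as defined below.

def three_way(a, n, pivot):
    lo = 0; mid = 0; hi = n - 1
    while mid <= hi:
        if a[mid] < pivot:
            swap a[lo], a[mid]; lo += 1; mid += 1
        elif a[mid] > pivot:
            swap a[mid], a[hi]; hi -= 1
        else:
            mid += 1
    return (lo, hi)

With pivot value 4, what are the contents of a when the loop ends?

2 3 3 4 4 4 4

lo=0 mid=0 hi=6
4=4: mid=1
4=4: mid=2
2<4: swap(0,2), lo=1 mid=3 ⇒ 2 4 4 4 4 3 3
4=4: mid=4
4=4: mid=5
3<4: swap(1,5), lo=2 mid=6 ⇒ 2 3 4 4 4 4 3
3<4: swap(2,6), lo=3 mid=7 ⇒ 2 3 3 4 4 4 4
done. lo=3 hi=6; a=2 3 3 4 4 4 4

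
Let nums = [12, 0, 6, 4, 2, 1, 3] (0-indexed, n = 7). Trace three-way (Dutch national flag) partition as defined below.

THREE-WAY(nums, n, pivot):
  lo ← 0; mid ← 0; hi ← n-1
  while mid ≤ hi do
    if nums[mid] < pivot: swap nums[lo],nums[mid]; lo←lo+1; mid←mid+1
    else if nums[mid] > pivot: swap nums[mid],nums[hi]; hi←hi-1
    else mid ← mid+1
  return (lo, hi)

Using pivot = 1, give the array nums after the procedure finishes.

[0, 1, 4, 2, 6, 3, 12]

lo=0 mid=0 hi=6
12>1: swap(0,6), hi=5 ⇒ [3, 0, 6, 4, 2, 1, 12]
3>1: swap(0,5), hi=4 ⇒ [1, 0, 6, 4, 2, 3, 12]
1=1: mid=1
0<1: swap(0,1), lo=1 mid=2 ⇒ [0, 1, 6, 4, 2, 3, 12]
6>1: swap(2,4), hi=3 ⇒ [0, 1, 2, 4, 6, 3, 12]
2>1: swap(2,3), hi=2 ⇒ [0, 1, 4, 2, 6, 3, 12]
4>1: swap(2,2), hi=1 ⇒ [0, 1, 4, 2, 6, 3, 12]
done. lo=1 hi=1; nums=[0, 1, 4, 2, 6, 3, 12]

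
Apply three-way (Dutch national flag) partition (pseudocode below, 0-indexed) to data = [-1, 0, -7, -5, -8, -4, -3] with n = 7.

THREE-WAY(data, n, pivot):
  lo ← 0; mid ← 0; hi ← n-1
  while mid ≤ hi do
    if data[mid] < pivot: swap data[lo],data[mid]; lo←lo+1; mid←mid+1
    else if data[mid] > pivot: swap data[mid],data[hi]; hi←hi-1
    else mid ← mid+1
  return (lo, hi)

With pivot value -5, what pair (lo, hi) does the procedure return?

(2, 2)

pivot = -5; lo=0, mid=0, hi=6
data[mid]=-1>-5: swap data[0],data[6]; hi=5 → [-3, 0, -7, -5, -8, -4, -1]
data[mid]=-3>-5: swap data[0],data[5]; hi=4 → [-4, 0, -7, -5, -8, -3, -1]
data[mid]=-4>-5: swap data[0],data[4]; hi=3 → [-8, 0, -7, -5, -4, -3, -1]
data[mid]=-8<-5: swap data[0],data[0]; lo=1,mid=1 → [-8, 0, -7, -5, -4, -3, -1]
data[mid]=0>-5: swap data[1],data[3]; hi=2 → [-8, -5, -7, 0, -4, -3, -1]
data[mid]=-5=-5: mid=2
data[mid]=-7<-5: swap data[1],data[2]; lo=2,mid=3 → [-8, -7, -5, 0, -4, -3, -1]
end: lo=2, hi=2; data = [-8, -7, -5, 0, -4, -3, -1]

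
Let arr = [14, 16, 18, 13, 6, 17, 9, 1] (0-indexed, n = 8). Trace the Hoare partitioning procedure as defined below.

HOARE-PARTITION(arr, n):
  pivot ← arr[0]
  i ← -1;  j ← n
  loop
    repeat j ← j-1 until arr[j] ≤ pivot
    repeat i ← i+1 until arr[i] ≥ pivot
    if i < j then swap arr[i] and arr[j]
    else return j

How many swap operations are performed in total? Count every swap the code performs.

pivot = arr[0] = 14; i = -1, j = 8
j→7 (arr[7]=1≤14), i→0 (arr[0]=14≥14); i<j, swap → [1, 16, 18, 13, 6, 17, 9, 14]
j→6 (arr[6]=9≤14), i→1 (arr[1]=16≥14); i<j, swap → [1, 9, 18, 13, 6, 17, 16, 14]
j→4 (arr[4]=6≤14), i→2 (arr[2]=18≥14); i<j, swap → [1, 9, 6, 13, 18, 17, 16, 14]
j→3, i→4; i≥j, return j=3. arr = [1, 9, 6, 13, 18, 17, 16, 14]

3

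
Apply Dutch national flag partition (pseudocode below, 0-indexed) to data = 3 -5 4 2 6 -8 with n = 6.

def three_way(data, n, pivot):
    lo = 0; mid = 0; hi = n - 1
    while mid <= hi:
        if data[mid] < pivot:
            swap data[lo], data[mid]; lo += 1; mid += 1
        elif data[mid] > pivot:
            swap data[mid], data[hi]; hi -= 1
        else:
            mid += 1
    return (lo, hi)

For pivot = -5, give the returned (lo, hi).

(1, 1)

pivot = -5; lo=0, mid=0, hi=5
data[mid]=3>-5: swap data[0],data[5]; hi=4 → -8 -5 4 2 6 3
data[mid]=-8<-5: swap data[0],data[0]; lo=1,mid=1 → -8 -5 4 2 6 3
data[mid]=-5=-5: mid=2
data[mid]=4>-5: swap data[2],data[4]; hi=3 → -8 -5 6 2 4 3
data[mid]=6>-5: swap data[2],data[3]; hi=2 → -8 -5 2 6 4 3
data[mid]=2>-5: swap data[2],data[2]; hi=1 → -8 -5 2 6 4 3
end: lo=1, hi=1; data = -8 -5 2 6 4 3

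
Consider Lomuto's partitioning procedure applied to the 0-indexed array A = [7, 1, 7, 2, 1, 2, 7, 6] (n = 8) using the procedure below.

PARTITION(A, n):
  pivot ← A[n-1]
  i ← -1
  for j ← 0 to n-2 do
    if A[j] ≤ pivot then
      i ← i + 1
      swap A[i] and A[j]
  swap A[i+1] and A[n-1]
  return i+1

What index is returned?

4

pivot=6, i=-1
j=0: 7>6, skip
j=1: 1≤6, i=0, swap(0,1) ⇒ [1, 7, 7, 2, 1, 2, 7, 6]
j=2: 7>6, skip
j=3: 2≤6, i=1, swap(1,3) ⇒ [1, 2, 7, 7, 1, 2, 7, 6]
j=4: 1≤6, i=2, swap(2,4) ⇒ [1, 2, 1, 7, 7, 2, 7, 6]
j=5: 2≤6, i=3, swap(3,5) ⇒ [1, 2, 1, 2, 7, 7, 7, 6]
j=6: 7>6, skip
swap(4,7) ⇒ [1, 2, 1, 2, 6, 7, 7, 7]; return 4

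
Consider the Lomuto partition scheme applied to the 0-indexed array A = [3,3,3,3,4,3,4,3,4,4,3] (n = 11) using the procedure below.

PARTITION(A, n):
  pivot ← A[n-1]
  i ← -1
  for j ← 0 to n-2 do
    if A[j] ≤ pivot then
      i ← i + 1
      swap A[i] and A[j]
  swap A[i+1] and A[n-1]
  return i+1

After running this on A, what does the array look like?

pivot=3, i=-1
j=0: 3≤3, i=0, swap(0,0) ⇒ [3,3,3,3,4,3,4,3,4,4,3]
j=1: 3≤3, i=1, swap(1,1) ⇒ [3,3,3,3,4,3,4,3,4,4,3]
j=2: 3≤3, i=2, swap(2,2) ⇒ [3,3,3,3,4,3,4,3,4,4,3]
j=3: 3≤3, i=3, swap(3,3) ⇒ [3,3,3,3,4,3,4,3,4,4,3]
j=4: 4>3, skip
j=5: 3≤3, i=4, swap(4,5) ⇒ [3,3,3,3,3,4,4,3,4,4,3]
j=6: 4>3, skip
j=7: 3≤3, i=5, swap(5,7) ⇒ [3,3,3,3,3,3,4,4,4,4,3]
j=8: 4>3, skip
j=9: 4>3, skip
swap(6,10) ⇒ [3,3,3,3,3,3,3,4,4,4,4]; return 6

[3,3,3,3,3,3,3,4,4,4,4]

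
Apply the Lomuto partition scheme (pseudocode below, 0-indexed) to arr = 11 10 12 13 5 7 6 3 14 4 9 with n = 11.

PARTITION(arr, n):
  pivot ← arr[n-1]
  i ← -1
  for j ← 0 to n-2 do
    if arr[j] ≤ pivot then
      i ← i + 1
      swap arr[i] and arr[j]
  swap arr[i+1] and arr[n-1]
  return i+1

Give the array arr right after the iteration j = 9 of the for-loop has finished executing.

5 7 6 3 4 10 12 13 14 11 9

pivot = arr[10] = 9; i = -1
j=0: arr[0]=11 > 9 → no swap
j=1: arr[1]=10 > 9 → no swap
j=2: arr[2]=12 > 9 → no swap
j=3: arr[3]=13 > 9 → no swap
j=4: arr[4]=5 ≤ 9 → i=0, swap arr[0],arr[4] → 5 10 12 13 11 7 6 3 14 4 9
j=5: arr[5]=7 ≤ 9 → i=1, swap arr[1],arr[5] → 5 7 12 13 11 10 6 3 14 4 9
j=6: arr[6]=6 ≤ 9 → i=2, swap arr[2],arr[6] → 5 7 6 13 11 10 12 3 14 4 9
j=7: arr[7]=3 ≤ 9 → i=3, swap arr[3],arr[7] → 5 7 6 3 11 10 12 13 14 4 9
j=8: arr[8]=14 > 9 → no swap
j=9: arr[9]=4 ≤ 9 → i=4, swap arr[4],arr[9] → 5 7 6 3 4 10 12 13 14 11 9
(after j=9) arr = 5 7 6 3 4 10 12 13 14 11 9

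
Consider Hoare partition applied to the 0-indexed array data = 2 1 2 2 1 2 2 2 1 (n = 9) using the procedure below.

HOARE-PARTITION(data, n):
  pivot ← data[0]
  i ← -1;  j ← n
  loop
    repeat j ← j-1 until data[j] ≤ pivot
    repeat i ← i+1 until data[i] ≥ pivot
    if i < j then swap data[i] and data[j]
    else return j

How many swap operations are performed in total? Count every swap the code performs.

pivot = data[0] = 2; i = -1, j = 9
j→8 (data[8]=1≤2), i→0 (data[0]=2≥2); i<j, swap → 1 1 2 2 1 2 2 2 2
j→7 (data[7]=2≤2), i→2 (data[2]=2≥2); i<j, swap → 1 1 2 2 1 2 2 2 2
j→6 (data[6]=2≤2), i→3 (data[3]=2≥2); i<j, swap → 1 1 2 2 1 2 2 2 2
j→5, i→5; i≥j, return j=5. data = 1 1 2 2 1 2 2 2 2

3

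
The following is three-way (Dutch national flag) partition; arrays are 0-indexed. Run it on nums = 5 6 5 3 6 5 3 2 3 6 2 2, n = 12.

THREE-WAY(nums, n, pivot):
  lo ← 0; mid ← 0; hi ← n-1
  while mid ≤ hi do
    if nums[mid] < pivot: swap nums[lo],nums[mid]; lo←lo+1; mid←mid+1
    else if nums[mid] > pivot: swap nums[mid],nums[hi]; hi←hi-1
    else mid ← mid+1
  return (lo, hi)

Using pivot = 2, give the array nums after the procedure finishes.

pivot = 2; lo=0, mid=0, hi=11
nums[mid]=5>2: swap nums[0],nums[11]; hi=10 → 2 6 5 3 6 5 3 2 3 6 2 5
nums[mid]=2=2: mid=1
nums[mid]=6>2: swap nums[1],nums[10]; hi=9 → 2 2 5 3 6 5 3 2 3 6 6 5
nums[mid]=2=2: mid=2
nums[mid]=5>2: swap nums[2],nums[9]; hi=8 → 2 2 6 3 6 5 3 2 3 5 6 5
nums[mid]=6>2: swap nums[2],nums[8]; hi=7 → 2 2 3 3 6 5 3 2 6 5 6 5
nums[mid]=3>2: swap nums[2],nums[7]; hi=6 → 2 2 2 3 6 5 3 3 6 5 6 5
nums[mid]=2=2: mid=3
nums[mid]=3>2: swap nums[3],nums[6]; hi=5 → 2 2 2 3 6 5 3 3 6 5 6 5
nums[mid]=3>2: swap nums[3],nums[5]; hi=4 → 2 2 2 5 6 3 3 3 6 5 6 5
nums[mid]=5>2: swap nums[3],nums[4]; hi=3 → 2 2 2 6 5 3 3 3 6 5 6 5
nums[mid]=6>2: swap nums[3],nums[3]; hi=2 → 2 2 2 6 5 3 3 3 6 5 6 5
end: lo=0, hi=2; nums = 2 2 2 6 5 3 3 3 6 5 6 5

2 2 2 6 5 3 3 3 6 5 6 5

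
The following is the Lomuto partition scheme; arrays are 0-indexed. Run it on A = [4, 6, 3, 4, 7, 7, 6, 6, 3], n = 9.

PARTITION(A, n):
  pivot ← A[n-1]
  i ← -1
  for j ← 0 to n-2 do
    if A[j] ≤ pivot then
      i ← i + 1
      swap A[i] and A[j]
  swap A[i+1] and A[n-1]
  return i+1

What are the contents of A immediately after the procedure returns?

pivot = A[8] = 3; i = -1
j=0: A[0]=4 > 3 → no swap
j=1: A[1]=6 > 3 → no swap
j=2: A[2]=3 ≤ 3 → i=0, swap A[0],A[2] → [3, 6, 4, 4, 7, 7, 6, 6, 3]
j=3: A[3]=4 > 3 → no swap
j=4: A[4]=7 > 3 → no swap
j=5: A[5]=7 > 3 → no swap
j=6: A[6]=6 > 3 → no swap
j=7: A[7]=6 > 3 → no swap
final swap A[1],A[8] → [3, 3, 4, 4, 7, 7, 6, 6, 6]; return 1

[3, 3, 4, 4, 7, 7, 6, 6, 6]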